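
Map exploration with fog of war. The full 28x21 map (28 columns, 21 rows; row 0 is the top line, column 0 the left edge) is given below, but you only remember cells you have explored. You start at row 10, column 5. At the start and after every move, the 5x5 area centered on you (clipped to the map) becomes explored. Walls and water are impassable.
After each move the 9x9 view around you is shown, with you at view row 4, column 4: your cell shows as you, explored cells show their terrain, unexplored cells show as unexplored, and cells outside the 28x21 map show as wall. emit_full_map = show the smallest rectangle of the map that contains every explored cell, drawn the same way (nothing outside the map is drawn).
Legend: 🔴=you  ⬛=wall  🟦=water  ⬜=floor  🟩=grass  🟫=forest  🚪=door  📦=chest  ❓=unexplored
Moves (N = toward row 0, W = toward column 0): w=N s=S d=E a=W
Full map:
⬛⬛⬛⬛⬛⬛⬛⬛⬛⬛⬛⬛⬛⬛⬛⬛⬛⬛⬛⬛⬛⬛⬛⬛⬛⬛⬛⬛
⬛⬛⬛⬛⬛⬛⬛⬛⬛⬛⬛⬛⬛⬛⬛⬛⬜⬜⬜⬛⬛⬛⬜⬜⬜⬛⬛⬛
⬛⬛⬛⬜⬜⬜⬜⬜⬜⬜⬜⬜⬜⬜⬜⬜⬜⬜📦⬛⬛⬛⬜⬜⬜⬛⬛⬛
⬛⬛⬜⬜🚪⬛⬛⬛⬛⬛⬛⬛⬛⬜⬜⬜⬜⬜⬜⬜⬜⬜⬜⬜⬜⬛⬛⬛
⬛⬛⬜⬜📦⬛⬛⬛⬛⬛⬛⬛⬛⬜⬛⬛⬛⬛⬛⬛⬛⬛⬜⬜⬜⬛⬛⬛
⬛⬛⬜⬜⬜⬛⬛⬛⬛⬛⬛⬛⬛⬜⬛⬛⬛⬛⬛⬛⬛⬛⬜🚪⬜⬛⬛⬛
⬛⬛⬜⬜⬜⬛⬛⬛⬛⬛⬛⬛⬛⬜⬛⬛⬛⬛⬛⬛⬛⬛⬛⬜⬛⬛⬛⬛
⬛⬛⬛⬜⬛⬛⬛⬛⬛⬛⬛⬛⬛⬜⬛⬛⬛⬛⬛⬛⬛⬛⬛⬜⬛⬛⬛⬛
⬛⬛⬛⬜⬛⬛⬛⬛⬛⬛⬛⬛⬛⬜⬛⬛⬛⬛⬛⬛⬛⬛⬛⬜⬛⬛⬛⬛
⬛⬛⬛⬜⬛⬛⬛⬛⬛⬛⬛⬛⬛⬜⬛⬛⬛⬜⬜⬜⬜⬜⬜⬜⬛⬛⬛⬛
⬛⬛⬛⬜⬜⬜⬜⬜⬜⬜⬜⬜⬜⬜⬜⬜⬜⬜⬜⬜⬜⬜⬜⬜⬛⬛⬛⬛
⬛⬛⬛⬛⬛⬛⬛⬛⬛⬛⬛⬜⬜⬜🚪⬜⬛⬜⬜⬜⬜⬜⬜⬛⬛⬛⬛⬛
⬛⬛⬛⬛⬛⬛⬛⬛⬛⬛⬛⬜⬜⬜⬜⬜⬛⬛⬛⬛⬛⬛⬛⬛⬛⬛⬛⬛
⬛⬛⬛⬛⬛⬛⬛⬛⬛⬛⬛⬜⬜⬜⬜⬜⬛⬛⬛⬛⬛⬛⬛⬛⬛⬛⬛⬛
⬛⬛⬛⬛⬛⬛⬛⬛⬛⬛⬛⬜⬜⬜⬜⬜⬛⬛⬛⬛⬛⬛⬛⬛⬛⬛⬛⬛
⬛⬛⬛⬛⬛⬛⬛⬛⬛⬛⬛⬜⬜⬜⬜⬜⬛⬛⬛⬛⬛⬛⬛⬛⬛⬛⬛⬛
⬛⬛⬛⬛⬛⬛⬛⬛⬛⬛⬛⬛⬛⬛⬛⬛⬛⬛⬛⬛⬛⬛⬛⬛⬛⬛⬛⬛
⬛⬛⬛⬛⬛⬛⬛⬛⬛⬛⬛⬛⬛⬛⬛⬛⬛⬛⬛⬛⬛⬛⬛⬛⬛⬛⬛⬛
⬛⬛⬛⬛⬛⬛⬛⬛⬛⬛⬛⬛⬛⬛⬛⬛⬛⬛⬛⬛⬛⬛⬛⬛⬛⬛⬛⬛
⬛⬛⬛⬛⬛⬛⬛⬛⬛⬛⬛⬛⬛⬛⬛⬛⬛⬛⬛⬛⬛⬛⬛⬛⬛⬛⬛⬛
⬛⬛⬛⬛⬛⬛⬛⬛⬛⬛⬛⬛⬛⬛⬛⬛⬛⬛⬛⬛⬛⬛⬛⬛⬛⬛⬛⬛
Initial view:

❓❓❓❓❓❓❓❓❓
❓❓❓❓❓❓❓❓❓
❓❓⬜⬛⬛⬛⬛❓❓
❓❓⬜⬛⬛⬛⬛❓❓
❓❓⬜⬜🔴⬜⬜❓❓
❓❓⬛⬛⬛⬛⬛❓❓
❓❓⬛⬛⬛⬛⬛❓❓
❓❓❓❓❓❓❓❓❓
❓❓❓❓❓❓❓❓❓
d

❓❓❓❓❓❓❓❓❓
❓❓❓❓❓❓❓❓❓
❓⬜⬛⬛⬛⬛⬛❓❓
❓⬜⬛⬛⬛⬛⬛❓❓
❓⬜⬜⬜🔴⬜⬜❓❓
❓⬛⬛⬛⬛⬛⬛❓❓
❓⬛⬛⬛⬛⬛⬛❓❓
❓❓❓❓❓❓❓❓❓
❓❓❓❓❓❓❓❓❓

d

❓❓❓❓❓❓❓❓❓
❓❓❓❓❓❓❓❓❓
⬜⬛⬛⬛⬛⬛⬛❓❓
⬜⬛⬛⬛⬛⬛⬛❓❓
⬜⬜⬜⬜🔴⬜⬜❓❓
⬛⬛⬛⬛⬛⬛⬛❓❓
⬛⬛⬛⬛⬛⬛⬛❓❓
❓❓❓❓❓❓❓❓❓
❓❓❓❓❓❓❓❓❓

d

❓❓❓❓❓❓❓❓❓
❓❓❓❓❓❓❓❓❓
⬛⬛⬛⬛⬛⬛⬛❓❓
⬛⬛⬛⬛⬛⬛⬛❓❓
⬜⬜⬜⬜🔴⬜⬜❓❓
⬛⬛⬛⬛⬛⬛⬛❓❓
⬛⬛⬛⬛⬛⬛⬛❓❓
❓❓❓❓❓❓❓❓❓
❓❓❓❓❓❓❓❓❓

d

❓❓❓❓❓❓❓❓❓
❓❓❓❓❓❓❓❓❓
⬛⬛⬛⬛⬛⬛⬛❓❓
⬛⬛⬛⬛⬛⬛⬛❓❓
⬜⬜⬜⬜🔴⬜⬜❓❓
⬛⬛⬛⬛⬛⬛⬜❓❓
⬛⬛⬛⬛⬛⬛⬜❓❓
❓❓❓❓❓❓❓❓❓
❓❓❓❓❓❓❓❓❓

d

❓❓❓❓❓❓❓❓❓
❓❓❓❓❓❓❓❓❓
⬛⬛⬛⬛⬛⬛⬛❓❓
⬛⬛⬛⬛⬛⬛⬛❓❓
⬜⬜⬜⬜🔴⬜⬜❓❓
⬛⬛⬛⬛⬛⬜⬜❓❓
⬛⬛⬛⬛⬛⬜⬜❓❓
❓❓❓❓❓❓❓❓❓
❓❓❓❓❓❓❓❓❓

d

❓❓❓❓❓❓❓❓❓
❓❓❓❓❓❓❓❓❓
⬛⬛⬛⬛⬛⬛⬜❓❓
⬛⬛⬛⬛⬛⬛⬜❓❓
⬜⬜⬜⬜🔴⬜⬜❓❓
⬛⬛⬛⬛⬜⬜⬜❓❓
⬛⬛⬛⬛⬜⬜⬜❓❓
❓❓❓❓❓❓❓❓❓
❓❓❓❓❓❓❓❓❓

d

❓❓❓❓❓❓❓❓❓
❓❓❓❓❓❓❓❓❓
⬛⬛⬛⬛⬛⬜⬛❓❓
⬛⬛⬛⬛⬛⬜⬛❓❓
⬜⬜⬜⬜🔴⬜⬜❓❓
⬛⬛⬛⬜⬜⬜🚪❓❓
⬛⬛⬛⬜⬜⬜⬜❓❓
❓❓❓❓❓❓❓❓❓
❓❓❓❓❓❓❓❓❓

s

❓❓❓❓❓❓❓❓❓
⬛⬛⬛⬛⬛⬜⬛❓❓
⬛⬛⬛⬛⬛⬜⬛❓❓
⬜⬜⬜⬜⬜⬜⬜❓❓
⬛⬛⬛⬜🔴⬜🚪❓❓
⬛⬛⬛⬜⬜⬜⬜❓❓
❓❓⬛⬜⬜⬜⬜❓❓
❓❓❓❓❓❓❓❓❓
❓❓❓❓❓❓❓❓❓

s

⬛⬛⬛⬛⬛⬜⬛❓❓
⬛⬛⬛⬛⬛⬜⬛❓❓
⬜⬜⬜⬜⬜⬜⬜❓❓
⬛⬛⬛⬜⬜⬜🚪❓❓
⬛⬛⬛⬜🔴⬜⬜❓❓
❓❓⬛⬜⬜⬜⬜❓❓
❓❓⬛⬜⬜⬜⬜❓❓
❓❓❓❓❓❓❓❓❓
❓❓❓❓❓❓❓❓❓

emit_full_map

⬜⬛⬛⬛⬛⬛⬛⬛⬛⬛⬜⬛
⬜⬛⬛⬛⬛⬛⬛⬛⬛⬛⬜⬛
⬜⬜⬜⬜⬜⬜⬜⬜⬜⬜⬜⬜
⬛⬛⬛⬛⬛⬛⬛⬛⬜⬜⬜🚪
⬛⬛⬛⬛⬛⬛⬛⬛⬜🔴⬜⬜
❓❓❓❓❓❓❓⬛⬜⬜⬜⬜
❓❓❓❓❓❓❓⬛⬜⬜⬜⬜

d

⬛⬛⬛⬛⬜⬛❓❓❓
⬛⬛⬛⬛⬜⬛❓❓❓
⬜⬜⬜⬜⬜⬜⬜❓❓
⬛⬛⬜⬜⬜🚪⬜❓❓
⬛⬛⬜⬜🔴⬜⬜❓❓
❓⬛⬜⬜⬜⬜⬜❓❓
❓⬛⬜⬜⬜⬜⬜❓❓
❓❓❓❓❓❓❓❓❓
❓❓❓❓❓❓❓❓❓

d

⬛⬛⬛⬜⬛❓❓❓❓
⬛⬛⬛⬜⬛❓❓❓❓
⬜⬜⬜⬜⬜⬜⬜❓❓
⬛⬜⬜⬜🚪⬜⬛❓❓
⬛⬜⬜⬜🔴⬜⬛❓❓
⬛⬜⬜⬜⬜⬜⬛❓❓
⬛⬜⬜⬜⬜⬜⬛❓❓
❓❓❓❓❓❓❓❓❓
❓❓❓❓❓❓❓❓❓

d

⬛⬛⬜⬛❓❓❓❓❓
⬛⬛⬜⬛❓❓❓❓❓
⬜⬜⬜⬜⬜⬜⬜❓❓
⬜⬜⬜🚪⬜⬛⬜❓❓
⬜⬜⬜⬜🔴⬛⬛❓❓
⬜⬜⬜⬜⬜⬛⬛❓❓
⬜⬜⬜⬜⬜⬛⬛❓❓
❓❓❓❓❓❓❓❓❓
❓❓❓❓❓❓❓❓❓

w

❓❓❓❓❓❓❓❓❓
⬛⬛⬜⬛❓❓❓❓❓
⬛⬛⬜⬛⬛⬛⬜❓❓
⬜⬜⬜⬜⬜⬜⬜❓❓
⬜⬜⬜🚪🔴⬛⬜❓❓
⬜⬜⬜⬜⬜⬛⬛❓❓
⬜⬜⬜⬜⬜⬛⬛❓❓
⬜⬜⬜⬜⬜⬛⬛❓❓
❓❓❓❓❓❓❓❓❓

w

❓❓❓❓❓❓❓❓❓
❓❓❓❓❓❓❓❓❓
⬛⬛⬜⬛⬛⬛⬛❓❓
⬛⬛⬜⬛⬛⬛⬜❓❓
⬜⬜⬜⬜🔴⬜⬜❓❓
⬜⬜⬜🚪⬜⬛⬜❓❓
⬜⬜⬜⬜⬜⬛⬛❓❓
⬜⬜⬜⬜⬜⬛⬛❓❓
⬜⬜⬜⬜⬜⬛⬛❓❓

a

❓❓❓❓❓❓❓❓❓
❓❓❓❓❓❓❓❓❓
⬛⬛⬛⬜⬛⬛⬛⬛❓
⬛⬛⬛⬜⬛⬛⬛⬜❓
⬜⬜⬜⬜🔴⬜⬜⬜❓
⬛⬜⬜⬜🚪⬜⬛⬜❓
⬛⬜⬜⬜⬜⬜⬛⬛❓
⬛⬜⬜⬜⬜⬜⬛⬛❓
⬛⬜⬜⬜⬜⬜⬛⬛❓

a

❓❓❓❓❓❓❓❓❓
❓❓❓❓❓❓❓❓❓
⬛⬛⬛⬛⬜⬛⬛⬛⬛
⬛⬛⬛⬛⬜⬛⬛⬛⬜
⬜⬜⬜⬜🔴⬜⬜⬜⬜
⬛⬛⬜⬜⬜🚪⬜⬛⬜
⬛⬛⬜⬜⬜⬜⬜⬛⬛
❓⬛⬜⬜⬜⬜⬜⬛⬛
❓⬛⬜⬜⬜⬜⬜⬛⬛

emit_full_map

⬜⬛⬛⬛⬛⬛⬛⬛⬛⬛⬜⬛⬛⬛⬛
⬜⬛⬛⬛⬛⬛⬛⬛⬛⬛⬜⬛⬛⬛⬜
⬜⬜⬜⬜⬜⬜⬜⬜⬜⬜🔴⬜⬜⬜⬜
⬛⬛⬛⬛⬛⬛⬛⬛⬜⬜⬜🚪⬜⬛⬜
⬛⬛⬛⬛⬛⬛⬛⬛⬜⬜⬜⬜⬜⬛⬛
❓❓❓❓❓❓❓⬛⬜⬜⬜⬜⬜⬛⬛
❓❓❓❓❓❓❓⬛⬜⬜⬜⬜⬜⬛⬛

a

❓❓❓❓❓❓❓❓❓
❓❓❓❓❓❓❓❓❓
⬛⬛⬛⬛⬛⬜⬛⬛⬛
⬛⬛⬛⬛⬛⬜⬛⬛⬛
⬜⬜⬜⬜🔴⬜⬜⬜⬜
⬛⬛⬛⬜⬜⬜🚪⬜⬛
⬛⬛⬛⬜⬜⬜⬜⬜⬛
❓❓⬛⬜⬜⬜⬜⬜⬛
❓❓⬛⬜⬜⬜⬜⬜⬛

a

❓❓❓❓❓❓❓❓❓
❓❓❓❓❓❓❓❓❓
⬛⬛⬛⬛⬛⬛⬜⬛⬛
⬛⬛⬛⬛⬛⬛⬜⬛⬛
⬜⬜⬜⬜🔴⬜⬜⬜⬜
⬛⬛⬛⬛⬜⬜⬜🚪⬜
⬛⬛⬛⬛⬜⬜⬜⬜⬜
❓❓❓⬛⬜⬜⬜⬜⬜
❓❓❓⬛⬜⬜⬜⬜⬜

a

❓❓❓❓❓❓❓❓❓
❓❓❓❓❓❓❓❓❓
⬛⬛⬛⬛⬛⬛⬛⬜⬛
⬛⬛⬛⬛⬛⬛⬛⬜⬛
⬜⬜⬜⬜🔴⬜⬜⬜⬜
⬛⬛⬛⬛⬛⬜⬜⬜🚪
⬛⬛⬛⬛⬛⬜⬜⬜⬜
❓❓❓❓⬛⬜⬜⬜⬜
❓❓❓❓⬛⬜⬜⬜⬜

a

❓❓❓❓❓❓❓❓❓
❓❓❓❓❓❓❓❓❓
⬛⬛⬛⬛⬛⬛⬛⬛⬜
⬛⬛⬛⬛⬛⬛⬛⬛⬜
⬜⬜⬜⬜🔴⬜⬜⬜⬜
⬛⬛⬛⬛⬛⬛⬜⬜⬜
⬛⬛⬛⬛⬛⬛⬜⬜⬜
❓❓❓❓❓⬛⬜⬜⬜
❓❓❓❓❓⬛⬜⬜⬜

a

❓❓❓❓❓❓❓❓❓
❓❓❓❓❓❓❓❓❓
⬛⬛⬛⬛⬛⬛⬛⬛⬛
⬛⬛⬛⬛⬛⬛⬛⬛⬛
⬜⬜⬜⬜🔴⬜⬜⬜⬜
⬛⬛⬛⬛⬛⬛⬛⬜⬜
⬛⬛⬛⬛⬛⬛⬛⬜⬜
❓❓❓❓❓❓⬛⬜⬜
❓❓❓❓❓❓⬛⬜⬜

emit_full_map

⬜⬛⬛⬛⬛⬛⬛⬛⬛⬛⬜⬛⬛⬛⬛
⬜⬛⬛⬛⬛⬛⬛⬛⬛⬛⬜⬛⬛⬛⬜
⬜⬜⬜⬜⬜🔴⬜⬜⬜⬜⬜⬜⬜⬜⬜
⬛⬛⬛⬛⬛⬛⬛⬛⬜⬜⬜🚪⬜⬛⬜
⬛⬛⬛⬛⬛⬛⬛⬛⬜⬜⬜⬜⬜⬛⬛
❓❓❓❓❓❓❓⬛⬜⬜⬜⬜⬜⬛⬛
❓❓❓❓❓❓❓⬛⬜⬜⬜⬜⬜⬛⬛

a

❓❓❓❓❓❓❓❓❓
❓❓❓❓❓❓❓❓❓
⬜⬛⬛⬛⬛⬛⬛⬛⬛
⬜⬛⬛⬛⬛⬛⬛⬛⬛
⬜⬜⬜⬜🔴⬜⬜⬜⬜
⬛⬛⬛⬛⬛⬛⬛⬛⬜
⬛⬛⬛⬛⬛⬛⬛⬛⬜
❓❓❓❓❓❓❓⬛⬜
❓❓❓❓❓❓❓⬛⬜

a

❓❓❓❓❓❓❓❓❓
❓❓❓❓❓❓❓❓❓
❓⬜⬛⬛⬛⬛⬛⬛⬛
❓⬜⬛⬛⬛⬛⬛⬛⬛
❓⬜⬜⬜🔴⬜⬜⬜⬜
❓⬛⬛⬛⬛⬛⬛⬛⬛
❓⬛⬛⬛⬛⬛⬛⬛⬛
❓❓❓❓❓❓❓❓⬛
❓❓❓❓❓❓❓❓⬛

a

❓❓❓❓❓❓❓❓❓
❓❓❓❓❓❓❓❓❓
❓❓⬜⬛⬛⬛⬛⬛⬛
❓❓⬜⬛⬛⬛⬛⬛⬛
❓❓⬜⬜🔴⬜⬜⬜⬜
❓❓⬛⬛⬛⬛⬛⬛⬛
❓❓⬛⬛⬛⬛⬛⬛⬛
❓❓❓❓❓❓❓❓❓
❓❓❓❓❓❓❓❓❓

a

❓❓❓❓❓❓❓❓❓
❓❓❓❓❓❓❓❓❓
❓❓⬛⬜⬛⬛⬛⬛⬛
❓❓⬛⬜⬛⬛⬛⬛⬛
❓❓⬛⬜🔴⬜⬜⬜⬜
❓❓⬛⬛⬛⬛⬛⬛⬛
❓❓⬛⬛⬛⬛⬛⬛⬛
❓❓❓❓❓❓❓❓❓
❓❓❓❓❓❓❓❓❓

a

⬛❓❓❓❓❓❓❓❓
⬛❓❓❓❓❓❓❓❓
⬛❓⬛⬛⬜⬛⬛⬛⬛
⬛❓⬛⬛⬜⬛⬛⬛⬛
⬛❓⬛⬛🔴⬜⬜⬜⬜
⬛❓⬛⬛⬛⬛⬛⬛⬛
⬛❓⬛⬛⬛⬛⬛⬛⬛
⬛❓❓❓❓❓❓❓❓
⬛❓❓❓❓❓❓❓❓

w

⬛❓❓❓❓❓❓❓❓
⬛❓❓❓❓❓❓❓❓
⬛❓⬛⬛⬜⬛⬛❓❓
⬛❓⬛⬛⬜⬛⬛⬛⬛
⬛❓⬛⬛🔴⬛⬛⬛⬛
⬛❓⬛⬛⬜⬜⬜⬜⬜
⬛❓⬛⬛⬛⬛⬛⬛⬛
⬛❓⬛⬛⬛⬛⬛⬛⬛
⬛❓❓❓❓❓❓❓❓

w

⬛❓❓❓❓❓❓❓❓
⬛❓❓❓❓❓❓❓❓
⬛❓⬛⬜⬜⬜⬛❓❓
⬛❓⬛⬛⬜⬛⬛❓❓
⬛❓⬛⬛🔴⬛⬛⬛⬛
⬛❓⬛⬛⬜⬛⬛⬛⬛
⬛❓⬛⬛⬜⬜⬜⬜⬜
⬛❓⬛⬛⬛⬛⬛⬛⬛
⬛❓⬛⬛⬛⬛⬛⬛⬛

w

⬛❓❓❓❓❓❓❓❓
⬛❓❓❓❓❓❓❓❓
⬛❓⬛⬜⬜⬜⬛❓❓
⬛❓⬛⬜⬜⬜⬛❓❓
⬛❓⬛⬛🔴⬛⬛❓❓
⬛❓⬛⬛⬜⬛⬛⬛⬛
⬛❓⬛⬛⬜⬛⬛⬛⬛
⬛❓⬛⬛⬜⬜⬜⬜⬜
⬛❓⬛⬛⬛⬛⬛⬛⬛

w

⬛❓❓❓❓❓❓❓❓
⬛❓❓❓❓❓❓❓❓
⬛❓⬛⬜⬜📦⬛❓❓
⬛❓⬛⬜⬜⬜⬛❓❓
⬛❓⬛⬜🔴⬜⬛❓❓
⬛❓⬛⬛⬜⬛⬛❓❓
⬛❓⬛⬛⬜⬛⬛⬛⬛
⬛❓⬛⬛⬜⬛⬛⬛⬛
⬛❓⬛⬛⬜⬜⬜⬜⬜

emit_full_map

⬛⬜⬜📦⬛❓❓❓❓❓❓❓❓❓❓❓❓
⬛⬜⬜⬜⬛❓❓❓❓❓❓❓❓❓❓❓❓
⬛⬜🔴⬜⬛❓❓❓❓❓❓❓❓❓❓❓❓
⬛⬛⬜⬛⬛❓❓❓❓❓❓❓❓❓❓❓❓
⬛⬛⬜⬛⬛⬛⬛⬛⬛⬛⬛⬛⬜⬛⬛⬛⬛
⬛⬛⬜⬛⬛⬛⬛⬛⬛⬛⬛⬛⬜⬛⬛⬛⬜
⬛⬛⬜⬜⬜⬜⬜⬜⬜⬜⬜⬜⬜⬜⬜⬜⬜
⬛⬛⬛⬛⬛⬛⬛⬛⬛⬛⬜⬜⬜🚪⬜⬛⬜
⬛⬛⬛⬛⬛⬛⬛⬛⬛⬛⬜⬜⬜⬜⬜⬛⬛
❓❓❓❓❓❓❓❓❓⬛⬜⬜⬜⬜⬜⬛⬛
❓❓❓❓❓❓❓❓❓⬛⬜⬜⬜⬜⬜⬛⬛

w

⬛❓❓❓❓❓❓❓❓
⬛❓❓❓❓❓❓❓❓
⬛❓⬛⬜⬜🚪⬛❓❓
⬛❓⬛⬜⬜📦⬛❓❓
⬛❓⬛⬜🔴⬜⬛❓❓
⬛❓⬛⬜⬜⬜⬛❓❓
⬛❓⬛⬛⬜⬛⬛❓❓
⬛❓⬛⬛⬜⬛⬛⬛⬛
⬛❓⬛⬛⬜⬛⬛⬛⬛

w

⬛❓❓❓❓❓❓❓❓
⬛❓❓❓❓❓❓❓❓
⬛❓⬛⬛⬜⬜⬜❓❓
⬛❓⬛⬜⬜🚪⬛❓❓
⬛❓⬛⬜🔴📦⬛❓❓
⬛❓⬛⬜⬜⬜⬛❓❓
⬛❓⬛⬜⬜⬜⬛❓❓
⬛❓⬛⬛⬜⬛⬛❓❓
⬛❓⬛⬛⬜⬛⬛⬛⬛

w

⬛⬛⬛⬛⬛⬛⬛⬛⬛
⬛❓❓❓❓❓❓❓❓
⬛❓⬛⬛⬛⬛⬛❓❓
⬛❓⬛⬛⬜⬜⬜❓❓
⬛❓⬛⬜🔴🚪⬛❓❓
⬛❓⬛⬜⬜📦⬛❓❓
⬛❓⬛⬜⬜⬜⬛❓❓
⬛❓⬛⬜⬜⬜⬛❓❓
⬛❓⬛⬛⬜⬛⬛❓❓

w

⬛⬛⬛⬛⬛⬛⬛⬛⬛
⬛⬛⬛⬛⬛⬛⬛⬛⬛
⬛❓⬛⬛⬛⬛⬛❓❓
⬛❓⬛⬛⬛⬛⬛❓❓
⬛❓⬛⬛🔴⬜⬜❓❓
⬛❓⬛⬜⬜🚪⬛❓❓
⬛❓⬛⬜⬜📦⬛❓❓
⬛❓⬛⬜⬜⬜⬛❓❓
⬛❓⬛⬜⬜⬜⬛❓❓

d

⬛⬛⬛⬛⬛⬛⬛⬛⬛
⬛⬛⬛⬛⬛⬛⬛⬛⬛
❓⬛⬛⬛⬛⬛⬛❓❓
❓⬛⬛⬛⬛⬛⬛❓❓
❓⬛⬛⬜🔴⬜⬜❓❓
❓⬛⬜⬜🚪⬛⬛❓❓
❓⬛⬜⬜📦⬛⬛❓❓
❓⬛⬜⬜⬜⬛❓❓❓
❓⬛⬜⬜⬜⬛❓❓❓

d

⬛⬛⬛⬛⬛⬛⬛⬛⬛
⬛⬛⬛⬛⬛⬛⬛⬛⬛
⬛⬛⬛⬛⬛⬛⬛❓❓
⬛⬛⬛⬛⬛⬛⬛❓❓
⬛⬛⬜⬜🔴⬜⬜❓❓
⬛⬜⬜🚪⬛⬛⬛❓❓
⬛⬜⬜📦⬛⬛⬛❓❓
⬛⬜⬜⬜⬛❓❓❓❓
⬛⬜⬜⬜⬛❓❓❓❓

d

⬛⬛⬛⬛⬛⬛⬛⬛⬛
⬛⬛⬛⬛⬛⬛⬛⬛⬛
⬛⬛⬛⬛⬛⬛⬛❓❓
⬛⬛⬛⬛⬛⬛⬛❓❓
⬛⬜⬜⬜🔴⬜⬜❓❓
⬜⬜🚪⬛⬛⬛⬛❓❓
⬜⬜📦⬛⬛⬛⬛❓❓
⬜⬜⬜⬛❓❓❓❓❓
⬜⬜⬜⬛❓❓❓❓❓

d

⬛⬛⬛⬛⬛⬛⬛⬛⬛
⬛⬛⬛⬛⬛⬛⬛⬛⬛
⬛⬛⬛⬛⬛⬛⬛❓❓
⬛⬛⬛⬛⬛⬛⬛❓❓
⬜⬜⬜⬜🔴⬜⬜❓❓
⬜🚪⬛⬛⬛⬛⬛❓❓
⬜📦⬛⬛⬛⬛⬛❓❓
⬜⬜⬛❓❓❓❓❓❓
⬜⬜⬛❓❓❓❓❓❓

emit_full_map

⬛⬛⬛⬛⬛⬛⬛⬛⬛❓❓❓❓❓❓❓❓
⬛⬛⬛⬛⬛⬛⬛⬛⬛❓❓❓❓❓❓❓❓
⬛⬛⬜⬜⬜⬜🔴⬜⬜❓❓❓❓❓❓❓❓
⬛⬜⬜🚪⬛⬛⬛⬛⬛❓❓❓❓❓❓❓❓
⬛⬜⬜📦⬛⬛⬛⬛⬛❓❓❓❓❓❓❓❓
⬛⬜⬜⬜⬛❓❓❓❓❓❓❓❓❓❓❓❓
⬛⬜⬜⬜⬛❓❓❓❓❓❓❓❓❓❓❓❓
⬛⬛⬜⬛⬛❓❓❓❓❓❓❓❓❓❓❓❓
⬛⬛⬜⬛⬛⬛⬛⬛⬛⬛⬛⬛⬜⬛⬛⬛⬛
⬛⬛⬜⬛⬛⬛⬛⬛⬛⬛⬛⬛⬜⬛⬛⬛⬜
⬛⬛⬜⬜⬜⬜⬜⬜⬜⬜⬜⬜⬜⬜⬜⬜⬜
⬛⬛⬛⬛⬛⬛⬛⬛⬛⬛⬜⬜⬜🚪⬜⬛⬜
⬛⬛⬛⬛⬛⬛⬛⬛⬛⬛⬜⬜⬜⬜⬜⬛⬛
❓❓❓❓❓❓❓❓❓⬛⬜⬜⬜⬜⬜⬛⬛
❓❓❓❓❓❓❓❓❓⬛⬜⬜⬜⬜⬜⬛⬛


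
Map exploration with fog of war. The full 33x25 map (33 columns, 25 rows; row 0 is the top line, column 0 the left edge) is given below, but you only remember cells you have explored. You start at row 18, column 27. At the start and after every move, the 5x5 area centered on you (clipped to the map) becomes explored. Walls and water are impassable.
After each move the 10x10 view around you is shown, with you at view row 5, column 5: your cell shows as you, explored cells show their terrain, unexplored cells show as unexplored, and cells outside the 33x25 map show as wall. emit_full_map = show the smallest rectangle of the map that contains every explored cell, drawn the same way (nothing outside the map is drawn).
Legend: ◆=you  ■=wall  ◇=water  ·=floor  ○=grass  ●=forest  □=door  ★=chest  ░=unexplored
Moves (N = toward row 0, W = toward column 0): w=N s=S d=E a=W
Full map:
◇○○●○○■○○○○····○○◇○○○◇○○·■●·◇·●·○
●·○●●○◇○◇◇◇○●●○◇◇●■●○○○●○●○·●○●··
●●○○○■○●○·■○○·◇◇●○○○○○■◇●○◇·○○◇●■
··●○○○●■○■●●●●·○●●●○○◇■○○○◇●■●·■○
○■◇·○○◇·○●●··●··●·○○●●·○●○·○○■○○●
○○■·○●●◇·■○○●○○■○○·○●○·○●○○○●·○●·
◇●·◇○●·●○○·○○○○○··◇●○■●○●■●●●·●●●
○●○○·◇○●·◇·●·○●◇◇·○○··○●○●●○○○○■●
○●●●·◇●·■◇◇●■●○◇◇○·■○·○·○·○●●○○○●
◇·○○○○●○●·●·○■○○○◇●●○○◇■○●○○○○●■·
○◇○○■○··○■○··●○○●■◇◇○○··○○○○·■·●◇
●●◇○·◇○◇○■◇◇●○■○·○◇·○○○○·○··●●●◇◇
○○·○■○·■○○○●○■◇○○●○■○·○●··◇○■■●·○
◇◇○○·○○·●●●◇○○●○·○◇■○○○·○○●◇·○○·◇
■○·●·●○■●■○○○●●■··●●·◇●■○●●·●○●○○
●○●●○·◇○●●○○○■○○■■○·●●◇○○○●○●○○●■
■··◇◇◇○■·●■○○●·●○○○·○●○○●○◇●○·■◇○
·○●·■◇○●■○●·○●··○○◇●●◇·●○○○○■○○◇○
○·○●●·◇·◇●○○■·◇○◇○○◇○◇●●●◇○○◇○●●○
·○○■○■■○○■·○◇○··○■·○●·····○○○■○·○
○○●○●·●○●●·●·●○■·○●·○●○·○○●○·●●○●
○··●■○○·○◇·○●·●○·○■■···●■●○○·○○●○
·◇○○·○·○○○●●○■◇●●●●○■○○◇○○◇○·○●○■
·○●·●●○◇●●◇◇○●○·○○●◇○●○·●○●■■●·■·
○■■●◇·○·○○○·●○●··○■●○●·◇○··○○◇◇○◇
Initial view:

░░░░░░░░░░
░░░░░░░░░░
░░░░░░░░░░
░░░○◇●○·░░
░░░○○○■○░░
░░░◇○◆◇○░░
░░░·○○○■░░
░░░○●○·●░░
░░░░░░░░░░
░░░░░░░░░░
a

░░░░░░░░░░
░░░░░░░░░░
░░░░░░░░░░
░░░●○◇●○·░
░░░○○○○■○░
░░░●◇◆○◇○░
░░░··○○○■░
░░░○○●○·●░
░░░░░░░░░░
░░░░░░░░░░

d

░░░░░░░░░░
░░░░░░░░░░
░░░░░░░░░░
░░●○◇●○·░░
░░○○○○■○░░
░░●◇○◆◇○░░
░░··○○○■░░
░░○○●○·●░░
░░░░░░░░░░
░░░░░░░░░░

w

░░░░░░░░░░
░░░░░░░░░░
░░░░░░░░░░
░░░○●○●○░░
░░●○◇●○·░░
░░○○○◆■○░░
░░●◇○○◇○░░
░░··○○○■░░
░░○○●○·●░░
░░░░░░░░░░

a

░░░░░░░░░░
░░░░░░░░░░
░░░░░░░░░░
░░░○○●○●○░
░░░●○◇●○·░
░░░○○◆○■○░
░░░●◇○○◇○░
░░░··○○○■░
░░░○○●○·●░
░░░░░░░░░░

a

░░░░░░░░░░
░░░░░░░░░░
░░░░░░░░░░
░░░○○○●○●○
░░░○●○◇●○·
░░░●○◆○○■○
░░░●●◇○○◇○
░░░···○○○■
░░░░○○●○·●
░░░░░░░░░░

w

░░░░░░░░░░
░░░░░░░░░░
░░░░░░░░░░
░░░■○●●·░░
░░░○○○●○●○
░░░○●◆◇●○·
░░░●○○○○■○
░░░●●◇○○◇○
░░░···○○○■
░░░░○○●○·●

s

░░░░░░░░░░
░░░░░░░░░░
░░░■○●●·░░
░░░○○○●○●○
░░░○●○◇●○·
░░░●○◆○○■○
░░░●●◇○○◇○
░░░···○○○■
░░░░○○●○·●
░░░░░░░░░░

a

░░░░░░░░░░
░░░░░░░░░░
░░░░■○●●·░
░░░◇○○○●○●
░░░○○●○◇●○
░░░·●◆○○○■
░░░●●●◇○○◇
░░░····○○○
░░░░░○○●○·
░░░░░░░░░░

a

░░░░░░░░░░
░░░░░░░░░░
░░░░░■○●●·
░░░●◇○○○●○
░░░●○○●○◇●
░░░◇·◆○○○○
░░░◇●●●◇○○
░░░·····○○
░░░░░░○○●○
░░░░░░░░░░

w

░░░░░░░░░░
░░░░░░░░░░
░░░░░░░░░░
░░░◇●■○●●·
░░░●◇○○○●○
░░░●○◆●○◇●
░░░◇·●○○○○
░░░◇●●●◇○○
░░░·····○○
░░░░░░○○●○

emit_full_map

◇●■○●●·░░
●◇○○○●○●○
●○◆●○◇●○·
◇·●○○○○■○
◇●●●◇○○◇○
·····○○○■
░░░○○●○·●

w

░░░░░░░░░░
░░░░░░░░░░
░░░░░░░░░░
░░░○○·○○░░
░░░◇●■○●●·
░░░●◇◆○○●○
░░░●○○●○◇●
░░░◇·●○○○○
░░░◇●●●◇○○
░░░·····○○

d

░░░░░░░░░░
░░░░░░░░░░
░░░░░░░░░░
░░○○·○○●░░
░░◇●■○●●·░
░░●◇○◆○●○●
░░●○○●○◇●○
░░◇·●○○○○■
░░◇●●●◇○○◇
░░·····○○○

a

░░░░░░░░░░
░░░░░░░░░░
░░░░░░░░░░
░░░○○·○○●░
░░░◇●■○●●·
░░░●◇◆○○●○
░░░●○○●○◇●
░░░◇·●○○○○
░░░◇●●●◇○○
░░░·····○○

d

░░░░░░░░░░
░░░░░░░░░░
░░░░░░░░░░
░░○○·○○●░░
░░◇●■○●●·░
░░●◇○◆○●○●
░░●○○●○◇●○
░░◇·●○○○○■
░░◇●●●◇○○◇
░░·····○○○

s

░░░░░░░░░░
░░░░░░░░░░
░░○○·○○●░░
░░◇●■○●●·░
░░●◇○○○●○●
░░●○○◆○◇●○
░░◇·●○○○○■
░░◇●●●◇○○◇
░░·····○○○
░░░░░○○●○·


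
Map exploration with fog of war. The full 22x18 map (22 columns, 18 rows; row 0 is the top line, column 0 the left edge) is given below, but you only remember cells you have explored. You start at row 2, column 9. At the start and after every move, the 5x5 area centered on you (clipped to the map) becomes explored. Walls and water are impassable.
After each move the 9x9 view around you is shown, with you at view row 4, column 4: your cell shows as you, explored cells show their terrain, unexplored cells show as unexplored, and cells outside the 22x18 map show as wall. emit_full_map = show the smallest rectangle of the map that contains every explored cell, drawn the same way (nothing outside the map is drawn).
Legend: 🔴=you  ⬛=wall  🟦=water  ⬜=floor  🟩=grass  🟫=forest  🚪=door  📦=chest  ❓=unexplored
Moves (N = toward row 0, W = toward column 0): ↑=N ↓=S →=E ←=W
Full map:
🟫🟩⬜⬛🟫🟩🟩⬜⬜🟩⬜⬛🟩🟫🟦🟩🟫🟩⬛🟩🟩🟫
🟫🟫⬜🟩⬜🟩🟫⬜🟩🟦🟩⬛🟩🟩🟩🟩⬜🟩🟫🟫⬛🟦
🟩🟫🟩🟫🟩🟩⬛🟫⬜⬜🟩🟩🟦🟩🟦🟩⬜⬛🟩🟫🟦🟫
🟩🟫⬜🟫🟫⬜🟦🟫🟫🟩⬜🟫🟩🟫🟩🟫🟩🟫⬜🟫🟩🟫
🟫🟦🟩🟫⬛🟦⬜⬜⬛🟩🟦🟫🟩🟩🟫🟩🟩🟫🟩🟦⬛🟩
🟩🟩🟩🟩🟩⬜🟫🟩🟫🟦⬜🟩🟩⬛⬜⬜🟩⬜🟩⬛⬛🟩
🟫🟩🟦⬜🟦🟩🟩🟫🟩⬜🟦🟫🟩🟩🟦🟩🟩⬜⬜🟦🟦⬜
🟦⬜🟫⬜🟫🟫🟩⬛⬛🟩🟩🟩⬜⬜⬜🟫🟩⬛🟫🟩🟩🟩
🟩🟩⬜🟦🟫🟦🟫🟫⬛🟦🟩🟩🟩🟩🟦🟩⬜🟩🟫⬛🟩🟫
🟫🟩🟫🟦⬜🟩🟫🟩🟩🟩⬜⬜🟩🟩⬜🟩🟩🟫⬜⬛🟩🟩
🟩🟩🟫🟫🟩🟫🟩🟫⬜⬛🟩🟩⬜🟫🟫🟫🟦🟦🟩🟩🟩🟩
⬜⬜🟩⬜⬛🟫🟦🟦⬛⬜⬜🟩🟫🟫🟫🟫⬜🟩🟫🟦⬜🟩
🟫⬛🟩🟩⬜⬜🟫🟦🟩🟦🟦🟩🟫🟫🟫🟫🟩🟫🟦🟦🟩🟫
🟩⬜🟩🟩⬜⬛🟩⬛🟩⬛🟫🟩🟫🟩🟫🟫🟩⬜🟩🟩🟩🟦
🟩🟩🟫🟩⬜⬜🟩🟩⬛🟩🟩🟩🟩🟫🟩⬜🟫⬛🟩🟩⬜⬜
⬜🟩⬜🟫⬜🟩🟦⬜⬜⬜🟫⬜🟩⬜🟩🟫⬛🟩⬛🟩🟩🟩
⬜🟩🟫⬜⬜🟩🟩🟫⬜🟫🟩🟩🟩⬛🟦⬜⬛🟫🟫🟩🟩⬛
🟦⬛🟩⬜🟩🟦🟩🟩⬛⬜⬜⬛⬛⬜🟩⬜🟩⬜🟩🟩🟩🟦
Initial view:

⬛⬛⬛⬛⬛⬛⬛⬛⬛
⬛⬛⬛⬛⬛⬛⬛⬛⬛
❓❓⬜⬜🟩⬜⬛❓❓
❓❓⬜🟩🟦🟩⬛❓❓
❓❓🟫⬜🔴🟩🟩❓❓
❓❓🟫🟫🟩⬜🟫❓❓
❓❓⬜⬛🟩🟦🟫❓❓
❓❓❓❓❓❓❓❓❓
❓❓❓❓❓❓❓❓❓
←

⬛⬛⬛⬛⬛⬛⬛⬛⬛
⬛⬛⬛⬛⬛⬛⬛⬛⬛
❓❓🟩⬜⬜🟩⬜⬛❓
❓❓🟫⬜🟩🟦🟩⬛❓
❓❓⬛🟫🔴⬜🟩🟩❓
❓❓🟦🟫🟫🟩⬜🟫❓
❓❓⬜⬜⬛🟩🟦🟫❓
❓❓❓❓❓❓❓❓❓
❓❓❓❓❓❓❓❓❓

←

⬛⬛⬛⬛⬛⬛⬛⬛⬛
⬛⬛⬛⬛⬛⬛⬛⬛⬛
❓❓🟩🟩⬜⬜🟩⬜⬛
❓❓🟩🟫⬜🟩🟦🟩⬛
❓❓🟩⬛🔴⬜⬜🟩🟩
❓❓⬜🟦🟫🟫🟩⬜🟫
❓❓🟦⬜⬜⬛🟩🟦🟫
❓❓❓❓❓❓❓❓❓
❓❓❓❓❓❓❓❓❓

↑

⬛⬛⬛⬛⬛⬛⬛⬛⬛
⬛⬛⬛⬛⬛⬛⬛⬛⬛
⬛⬛⬛⬛⬛⬛⬛⬛⬛
❓❓🟩🟩⬜⬜🟩⬜⬛
❓❓🟩🟫🔴🟩🟦🟩⬛
❓❓🟩⬛🟫⬜⬜🟩🟩
❓❓⬜🟦🟫🟫🟩⬜🟫
❓❓🟦⬜⬜⬛🟩🟦🟫
❓❓❓❓❓❓❓❓❓

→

⬛⬛⬛⬛⬛⬛⬛⬛⬛
⬛⬛⬛⬛⬛⬛⬛⬛⬛
⬛⬛⬛⬛⬛⬛⬛⬛⬛
❓🟩🟩⬜⬜🟩⬜⬛❓
❓🟩🟫⬜🔴🟦🟩⬛❓
❓🟩⬛🟫⬜⬜🟩🟩❓
❓⬜🟦🟫🟫🟩⬜🟫❓
❓🟦⬜⬜⬛🟩🟦🟫❓
❓❓❓❓❓❓❓❓❓

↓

⬛⬛⬛⬛⬛⬛⬛⬛⬛
⬛⬛⬛⬛⬛⬛⬛⬛⬛
❓🟩🟩⬜⬜🟩⬜⬛❓
❓🟩🟫⬜🟩🟦🟩⬛❓
❓🟩⬛🟫🔴⬜🟩🟩❓
❓⬜🟦🟫🟫🟩⬜🟫❓
❓🟦⬜⬜⬛🟩🟦🟫❓
❓❓❓❓❓❓❓❓❓
❓❓❓❓❓❓❓❓❓

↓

⬛⬛⬛⬛⬛⬛⬛⬛⬛
❓🟩🟩⬜⬜🟩⬜⬛❓
❓🟩🟫⬜🟩🟦🟩⬛❓
❓🟩⬛🟫⬜⬜🟩🟩❓
❓⬜🟦🟫🔴🟩⬜🟫❓
❓🟦⬜⬜⬛🟩🟦🟫❓
❓❓🟫🟩🟫🟦⬜❓❓
❓❓❓❓❓❓❓❓❓
❓❓❓❓❓❓❓❓❓

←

⬛⬛⬛⬛⬛⬛⬛⬛⬛
❓❓🟩🟩⬜⬜🟩⬜⬛
❓❓🟩🟫⬜🟩🟦🟩⬛
❓❓🟩⬛🟫⬜⬜🟩🟩
❓❓⬜🟦🔴🟫🟩⬜🟫
❓❓🟦⬜⬜⬛🟩🟦🟫
❓❓⬜🟫🟩🟫🟦⬜❓
❓❓❓❓❓❓❓❓❓
❓❓❓❓❓❓❓❓❓

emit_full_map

🟩🟩⬜⬜🟩⬜⬛
🟩🟫⬜🟩🟦🟩⬛
🟩⬛🟫⬜⬜🟩🟩
⬜🟦🔴🟫🟩⬜🟫
🟦⬜⬜⬛🟩🟦🟫
⬜🟫🟩🟫🟦⬜❓

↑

⬛⬛⬛⬛⬛⬛⬛⬛⬛
⬛⬛⬛⬛⬛⬛⬛⬛⬛
❓❓🟩🟩⬜⬜🟩⬜⬛
❓❓🟩🟫⬜🟩🟦🟩⬛
❓❓🟩⬛🔴⬜⬜🟩🟩
❓❓⬜🟦🟫🟫🟩⬜🟫
❓❓🟦⬜⬜⬛🟩🟦🟫
❓❓⬜🟫🟩🟫🟦⬜❓
❓❓❓❓❓❓❓❓❓

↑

⬛⬛⬛⬛⬛⬛⬛⬛⬛
⬛⬛⬛⬛⬛⬛⬛⬛⬛
⬛⬛⬛⬛⬛⬛⬛⬛⬛
❓❓🟩🟩⬜⬜🟩⬜⬛
❓❓🟩🟫🔴🟩🟦🟩⬛
❓❓🟩⬛🟫⬜⬜🟩🟩
❓❓⬜🟦🟫🟫🟩⬜🟫
❓❓🟦⬜⬜⬛🟩🟦🟫
❓❓⬜🟫🟩🟫🟦⬜❓

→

⬛⬛⬛⬛⬛⬛⬛⬛⬛
⬛⬛⬛⬛⬛⬛⬛⬛⬛
⬛⬛⬛⬛⬛⬛⬛⬛⬛
❓🟩🟩⬜⬜🟩⬜⬛❓
❓🟩🟫⬜🔴🟦🟩⬛❓
❓🟩⬛🟫⬜⬜🟩🟩❓
❓⬜🟦🟫🟫🟩⬜🟫❓
❓🟦⬜⬜⬛🟩🟦🟫❓
❓⬜🟫🟩🟫🟦⬜❓❓

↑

⬛⬛⬛⬛⬛⬛⬛⬛⬛
⬛⬛⬛⬛⬛⬛⬛⬛⬛
⬛⬛⬛⬛⬛⬛⬛⬛⬛
⬛⬛⬛⬛⬛⬛⬛⬛⬛
❓🟩🟩⬜🔴🟩⬜⬛❓
❓🟩🟫⬜🟩🟦🟩⬛❓
❓🟩⬛🟫⬜⬜🟩🟩❓
❓⬜🟦🟫🟫🟩⬜🟫❓
❓🟦⬜⬜⬛🟩🟦🟫❓

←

⬛⬛⬛⬛⬛⬛⬛⬛⬛
⬛⬛⬛⬛⬛⬛⬛⬛⬛
⬛⬛⬛⬛⬛⬛⬛⬛⬛
⬛⬛⬛⬛⬛⬛⬛⬛⬛
❓❓🟩🟩🔴⬜🟩⬜⬛
❓❓🟩🟫⬜🟩🟦🟩⬛
❓❓🟩⬛🟫⬜⬜🟩🟩
❓❓⬜🟦🟫🟫🟩⬜🟫
❓❓🟦⬜⬜⬛🟩🟦🟫

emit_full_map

🟩🟩🔴⬜🟩⬜⬛
🟩🟫⬜🟩🟦🟩⬛
🟩⬛🟫⬜⬜🟩🟩
⬜🟦🟫🟫🟩⬜🟫
🟦⬜⬜⬛🟩🟦🟫
⬜🟫🟩🟫🟦⬜❓

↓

⬛⬛⬛⬛⬛⬛⬛⬛⬛
⬛⬛⬛⬛⬛⬛⬛⬛⬛
⬛⬛⬛⬛⬛⬛⬛⬛⬛
❓❓🟩🟩⬜⬜🟩⬜⬛
❓❓🟩🟫🔴🟩🟦🟩⬛
❓❓🟩⬛🟫⬜⬜🟩🟩
❓❓⬜🟦🟫🟫🟩⬜🟫
❓❓🟦⬜⬜⬛🟩🟦🟫
❓❓⬜🟫🟩🟫🟦⬜❓

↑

⬛⬛⬛⬛⬛⬛⬛⬛⬛
⬛⬛⬛⬛⬛⬛⬛⬛⬛
⬛⬛⬛⬛⬛⬛⬛⬛⬛
⬛⬛⬛⬛⬛⬛⬛⬛⬛
❓❓🟩🟩🔴⬜🟩⬜⬛
❓❓🟩🟫⬜🟩🟦🟩⬛
❓❓🟩⬛🟫⬜⬜🟩🟩
❓❓⬜🟦🟫🟫🟩⬜🟫
❓❓🟦⬜⬜⬛🟩🟦🟫

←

⬛⬛⬛⬛⬛⬛⬛⬛⬛
⬛⬛⬛⬛⬛⬛⬛⬛⬛
⬛⬛⬛⬛⬛⬛⬛⬛⬛
⬛⬛⬛⬛⬛⬛⬛⬛⬛
❓❓🟫🟩🔴⬜⬜🟩⬜
❓❓⬜🟩🟫⬜🟩🟦🟩
❓❓🟩🟩⬛🟫⬜⬜🟩
❓❓❓⬜🟦🟫🟫🟩⬜
❓❓❓🟦⬜⬜⬛🟩🟦

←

⬛⬛⬛⬛⬛⬛⬛⬛⬛
⬛⬛⬛⬛⬛⬛⬛⬛⬛
⬛⬛⬛⬛⬛⬛⬛⬛⬛
⬛⬛⬛⬛⬛⬛⬛⬛⬛
❓❓⬛🟫🔴🟩⬜⬜🟩
❓❓🟩⬜🟩🟫⬜🟩🟦
❓❓🟫🟩🟩⬛🟫⬜⬜
❓❓❓❓⬜🟦🟫🟫🟩
❓❓❓❓🟦⬜⬜⬛🟩

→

⬛⬛⬛⬛⬛⬛⬛⬛⬛
⬛⬛⬛⬛⬛⬛⬛⬛⬛
⬛⬛⬛⬛⬛⬛⬛⬛⬛
⬛⬛⬛⬛⬛⬛⬛⬛⬛
❓⬛🟫🟩🔴⬜⬜🟩⬜
❓🟩⬜🟩🟫⬜🟩🟦🟩
❓🟫🟩🟩⬛🟫⬜⬜🟩
❓❓❓⬜🟦🟫🟫🟩⬜
❓❓❓🟦⬜⬜⬛🟩🟦

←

⬛⬛⬛⬛⬛⬛⬛⬛⬛
⬛⬛⬛⬛⬛⬛⬛⬛⬛
⬛⬛⬛⬛⬛⬛⬛⬛⬛
⬛⬛⬛⬛⬛⬛⬛⬛⬛
❓❓⬛🟫🔴🟩⬜⬜🟩
❓❓🟩⬜🟩🟫⬜🟩🟦
❓❓🟫🟩🟩⬛🟫⬜⬜
❓❓❓❓⬜🟦🟫🟫🟩
❓❓❓❓🟦⬜⬜⬛🟩

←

⬛⬛⬛⬛⬛⬛⬛⬛⬛
⬛⬛⬛⬛⬛⬛⬛⬛⬛
⬛⬛⬛⬛⬛⬛⬛⬛⬛
⬛⬛⬛⬛⬛⬛⬛⬛⬛
❓❓⬜⬛🔴🟩🟩⬜⬜
❓❓⬜🟩⬜🟩🟫⬜🟩
❓❓🟩🟫🟩🟩⬛🟫⬜
❓❓❓❓❓⬜🟦🟫🟫
❓❓❓❓❓🟦⬜⬜⬛

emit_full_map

⬜⬛🔴🟩🟩⬜⬜🟩⬜⬛
⬜🟩⬜🟩🟫⬜🟩🟦🟩⬛
🟩🟫🟩🟩⬛🟫⬜⬜🟩🟩
❓❓❓⬜🟦🟫🟫🟩⬜🟫
❓❓❓🟦⬜⬜⬛🟩🟦🟫
❓❓❓⬜🟫🟩🟫🟦⬜❓

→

⬛⬛⬛⬛⬛⬛⬛⬛⬛
⬛⬛⬛⬛⬛⬛⬛⬛⬛
⬛⬛⬛⬛⬛⬛⬛⬛⬛
⬛⬛⬛⬛⬛⬛⬛⬛⬛
❓⬜⬛🟫🔴🟩⬜⬜🟩
❓⬜🟩⬜🟩🟫⬜🟩🟦
❓🟩🟫🟩🟩⬛🟫⬜⬜
❓❓❓❓⬜🟦🟫🟫🟩
❓❓❓❓🟦⬜⬜⬛🟩

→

⬛⬛⬛⬛⬛⬛⬛⬛⬛
⬛⬛⬛⬛⬛⬛⬛⬛⬛
⬛⬛⬛⬛⬛⬛⬛⬛⬛
⬛⬛⬛⬛⬛⬛⬛⬛⬛
⬜⬛🟫🟩🔴⬜⬜🟩⬜
⬜🟩⬜🟩🟫⬜🟩🟦🟩
🟩🟫🟩🟩⬛🟫⬜⬜🟩
❓❓❓⬜🟦🟫🟫🟩⬜
❓❓❓🟦⬜⬜⬛🟩🟦

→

⬛⬛⬛⬛⬛⬛⬛⬛⬛
⬛⬛⬛⬛⬛⬛⬛⬛⬛
⬛⬛⬛⬛⬛⬛⬛⬛⬛
⬛⬛⬛⬛⬛⬛⬛⬛⬛
⬛🟫🟩🟩🔴⬜🟩⬜⬛
🟩⬜🟩🟫⬜🟩🟦🟩⬛
🟫🟩🟩⬛🟫⬜⬜🟩🟩
❓❓⬜🟦🟫🟫🟩⬜🟫
❓❓🟦⬜⬜⬛🟩🟦🟫

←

⬛⬛⬛⬛⬛⬛⬛⬛⬛
⬛⬛⬛⬛⬛⬛⬛⬛⬛
⬛⬛⬛⬛⬛⬛⬛⬛⬛
⬛⬛⬛⬛⬛⬛⬛⬛⬛
⬜⬛🟫🟩🔴⬜⬜🟩⬜
⬜🟩⬜🟩🟫⬜🟩🟦🟩
🟩🟫🟩🟩⬛🟫⬜⬜🟩
❓❓❓⬜🟦🟫🟫🟩⬜
❓❓❓🟦⬜⬜⬛🟩🟦

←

⬛⬛⬛⬛⬛⬛⬛⬛⬛
⬛⬛⬛⬛⬛⬛⬛⬛⬛
⬛⬛⬛⬛⬛⬛⬛⬛⬛
⬛⬛⬛⬛⬛⬛⬛⬛⬛
❓⬜⬛🟫🔴🟩⬜⬜🟩
❓⬜🟩⬜🟩🟫⬜🟩🟦
❓🟩🟫🟩🟩⬛🟫⬜⬜
❓❓❓❓⬜🟦🟫🟫🟩
❓❓❓❓🟦⬜⬜⬛🟩

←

⬛⬛⬛⬛⬛⬛⬛⬛⬛
⬛⬛⬛⬛⬛⬛⬛⬛⬛
⬛⬛⬛⬛⬛⬛⬛⬛⬛
⬛⬛⬛⬛⬛⬛⬛⬛⬛
❓❓⬜⬛🔴🟩🟩⬜⬜
❓❓⬜🟩⬜🟩🟫⬜🟩
❓❓🟩🟫🟩🟩⬛🟫⬜
❓❓❓❓❓⬜🟦🟫🟫
❓❓❓❓❓🟦⬜⬜⬛


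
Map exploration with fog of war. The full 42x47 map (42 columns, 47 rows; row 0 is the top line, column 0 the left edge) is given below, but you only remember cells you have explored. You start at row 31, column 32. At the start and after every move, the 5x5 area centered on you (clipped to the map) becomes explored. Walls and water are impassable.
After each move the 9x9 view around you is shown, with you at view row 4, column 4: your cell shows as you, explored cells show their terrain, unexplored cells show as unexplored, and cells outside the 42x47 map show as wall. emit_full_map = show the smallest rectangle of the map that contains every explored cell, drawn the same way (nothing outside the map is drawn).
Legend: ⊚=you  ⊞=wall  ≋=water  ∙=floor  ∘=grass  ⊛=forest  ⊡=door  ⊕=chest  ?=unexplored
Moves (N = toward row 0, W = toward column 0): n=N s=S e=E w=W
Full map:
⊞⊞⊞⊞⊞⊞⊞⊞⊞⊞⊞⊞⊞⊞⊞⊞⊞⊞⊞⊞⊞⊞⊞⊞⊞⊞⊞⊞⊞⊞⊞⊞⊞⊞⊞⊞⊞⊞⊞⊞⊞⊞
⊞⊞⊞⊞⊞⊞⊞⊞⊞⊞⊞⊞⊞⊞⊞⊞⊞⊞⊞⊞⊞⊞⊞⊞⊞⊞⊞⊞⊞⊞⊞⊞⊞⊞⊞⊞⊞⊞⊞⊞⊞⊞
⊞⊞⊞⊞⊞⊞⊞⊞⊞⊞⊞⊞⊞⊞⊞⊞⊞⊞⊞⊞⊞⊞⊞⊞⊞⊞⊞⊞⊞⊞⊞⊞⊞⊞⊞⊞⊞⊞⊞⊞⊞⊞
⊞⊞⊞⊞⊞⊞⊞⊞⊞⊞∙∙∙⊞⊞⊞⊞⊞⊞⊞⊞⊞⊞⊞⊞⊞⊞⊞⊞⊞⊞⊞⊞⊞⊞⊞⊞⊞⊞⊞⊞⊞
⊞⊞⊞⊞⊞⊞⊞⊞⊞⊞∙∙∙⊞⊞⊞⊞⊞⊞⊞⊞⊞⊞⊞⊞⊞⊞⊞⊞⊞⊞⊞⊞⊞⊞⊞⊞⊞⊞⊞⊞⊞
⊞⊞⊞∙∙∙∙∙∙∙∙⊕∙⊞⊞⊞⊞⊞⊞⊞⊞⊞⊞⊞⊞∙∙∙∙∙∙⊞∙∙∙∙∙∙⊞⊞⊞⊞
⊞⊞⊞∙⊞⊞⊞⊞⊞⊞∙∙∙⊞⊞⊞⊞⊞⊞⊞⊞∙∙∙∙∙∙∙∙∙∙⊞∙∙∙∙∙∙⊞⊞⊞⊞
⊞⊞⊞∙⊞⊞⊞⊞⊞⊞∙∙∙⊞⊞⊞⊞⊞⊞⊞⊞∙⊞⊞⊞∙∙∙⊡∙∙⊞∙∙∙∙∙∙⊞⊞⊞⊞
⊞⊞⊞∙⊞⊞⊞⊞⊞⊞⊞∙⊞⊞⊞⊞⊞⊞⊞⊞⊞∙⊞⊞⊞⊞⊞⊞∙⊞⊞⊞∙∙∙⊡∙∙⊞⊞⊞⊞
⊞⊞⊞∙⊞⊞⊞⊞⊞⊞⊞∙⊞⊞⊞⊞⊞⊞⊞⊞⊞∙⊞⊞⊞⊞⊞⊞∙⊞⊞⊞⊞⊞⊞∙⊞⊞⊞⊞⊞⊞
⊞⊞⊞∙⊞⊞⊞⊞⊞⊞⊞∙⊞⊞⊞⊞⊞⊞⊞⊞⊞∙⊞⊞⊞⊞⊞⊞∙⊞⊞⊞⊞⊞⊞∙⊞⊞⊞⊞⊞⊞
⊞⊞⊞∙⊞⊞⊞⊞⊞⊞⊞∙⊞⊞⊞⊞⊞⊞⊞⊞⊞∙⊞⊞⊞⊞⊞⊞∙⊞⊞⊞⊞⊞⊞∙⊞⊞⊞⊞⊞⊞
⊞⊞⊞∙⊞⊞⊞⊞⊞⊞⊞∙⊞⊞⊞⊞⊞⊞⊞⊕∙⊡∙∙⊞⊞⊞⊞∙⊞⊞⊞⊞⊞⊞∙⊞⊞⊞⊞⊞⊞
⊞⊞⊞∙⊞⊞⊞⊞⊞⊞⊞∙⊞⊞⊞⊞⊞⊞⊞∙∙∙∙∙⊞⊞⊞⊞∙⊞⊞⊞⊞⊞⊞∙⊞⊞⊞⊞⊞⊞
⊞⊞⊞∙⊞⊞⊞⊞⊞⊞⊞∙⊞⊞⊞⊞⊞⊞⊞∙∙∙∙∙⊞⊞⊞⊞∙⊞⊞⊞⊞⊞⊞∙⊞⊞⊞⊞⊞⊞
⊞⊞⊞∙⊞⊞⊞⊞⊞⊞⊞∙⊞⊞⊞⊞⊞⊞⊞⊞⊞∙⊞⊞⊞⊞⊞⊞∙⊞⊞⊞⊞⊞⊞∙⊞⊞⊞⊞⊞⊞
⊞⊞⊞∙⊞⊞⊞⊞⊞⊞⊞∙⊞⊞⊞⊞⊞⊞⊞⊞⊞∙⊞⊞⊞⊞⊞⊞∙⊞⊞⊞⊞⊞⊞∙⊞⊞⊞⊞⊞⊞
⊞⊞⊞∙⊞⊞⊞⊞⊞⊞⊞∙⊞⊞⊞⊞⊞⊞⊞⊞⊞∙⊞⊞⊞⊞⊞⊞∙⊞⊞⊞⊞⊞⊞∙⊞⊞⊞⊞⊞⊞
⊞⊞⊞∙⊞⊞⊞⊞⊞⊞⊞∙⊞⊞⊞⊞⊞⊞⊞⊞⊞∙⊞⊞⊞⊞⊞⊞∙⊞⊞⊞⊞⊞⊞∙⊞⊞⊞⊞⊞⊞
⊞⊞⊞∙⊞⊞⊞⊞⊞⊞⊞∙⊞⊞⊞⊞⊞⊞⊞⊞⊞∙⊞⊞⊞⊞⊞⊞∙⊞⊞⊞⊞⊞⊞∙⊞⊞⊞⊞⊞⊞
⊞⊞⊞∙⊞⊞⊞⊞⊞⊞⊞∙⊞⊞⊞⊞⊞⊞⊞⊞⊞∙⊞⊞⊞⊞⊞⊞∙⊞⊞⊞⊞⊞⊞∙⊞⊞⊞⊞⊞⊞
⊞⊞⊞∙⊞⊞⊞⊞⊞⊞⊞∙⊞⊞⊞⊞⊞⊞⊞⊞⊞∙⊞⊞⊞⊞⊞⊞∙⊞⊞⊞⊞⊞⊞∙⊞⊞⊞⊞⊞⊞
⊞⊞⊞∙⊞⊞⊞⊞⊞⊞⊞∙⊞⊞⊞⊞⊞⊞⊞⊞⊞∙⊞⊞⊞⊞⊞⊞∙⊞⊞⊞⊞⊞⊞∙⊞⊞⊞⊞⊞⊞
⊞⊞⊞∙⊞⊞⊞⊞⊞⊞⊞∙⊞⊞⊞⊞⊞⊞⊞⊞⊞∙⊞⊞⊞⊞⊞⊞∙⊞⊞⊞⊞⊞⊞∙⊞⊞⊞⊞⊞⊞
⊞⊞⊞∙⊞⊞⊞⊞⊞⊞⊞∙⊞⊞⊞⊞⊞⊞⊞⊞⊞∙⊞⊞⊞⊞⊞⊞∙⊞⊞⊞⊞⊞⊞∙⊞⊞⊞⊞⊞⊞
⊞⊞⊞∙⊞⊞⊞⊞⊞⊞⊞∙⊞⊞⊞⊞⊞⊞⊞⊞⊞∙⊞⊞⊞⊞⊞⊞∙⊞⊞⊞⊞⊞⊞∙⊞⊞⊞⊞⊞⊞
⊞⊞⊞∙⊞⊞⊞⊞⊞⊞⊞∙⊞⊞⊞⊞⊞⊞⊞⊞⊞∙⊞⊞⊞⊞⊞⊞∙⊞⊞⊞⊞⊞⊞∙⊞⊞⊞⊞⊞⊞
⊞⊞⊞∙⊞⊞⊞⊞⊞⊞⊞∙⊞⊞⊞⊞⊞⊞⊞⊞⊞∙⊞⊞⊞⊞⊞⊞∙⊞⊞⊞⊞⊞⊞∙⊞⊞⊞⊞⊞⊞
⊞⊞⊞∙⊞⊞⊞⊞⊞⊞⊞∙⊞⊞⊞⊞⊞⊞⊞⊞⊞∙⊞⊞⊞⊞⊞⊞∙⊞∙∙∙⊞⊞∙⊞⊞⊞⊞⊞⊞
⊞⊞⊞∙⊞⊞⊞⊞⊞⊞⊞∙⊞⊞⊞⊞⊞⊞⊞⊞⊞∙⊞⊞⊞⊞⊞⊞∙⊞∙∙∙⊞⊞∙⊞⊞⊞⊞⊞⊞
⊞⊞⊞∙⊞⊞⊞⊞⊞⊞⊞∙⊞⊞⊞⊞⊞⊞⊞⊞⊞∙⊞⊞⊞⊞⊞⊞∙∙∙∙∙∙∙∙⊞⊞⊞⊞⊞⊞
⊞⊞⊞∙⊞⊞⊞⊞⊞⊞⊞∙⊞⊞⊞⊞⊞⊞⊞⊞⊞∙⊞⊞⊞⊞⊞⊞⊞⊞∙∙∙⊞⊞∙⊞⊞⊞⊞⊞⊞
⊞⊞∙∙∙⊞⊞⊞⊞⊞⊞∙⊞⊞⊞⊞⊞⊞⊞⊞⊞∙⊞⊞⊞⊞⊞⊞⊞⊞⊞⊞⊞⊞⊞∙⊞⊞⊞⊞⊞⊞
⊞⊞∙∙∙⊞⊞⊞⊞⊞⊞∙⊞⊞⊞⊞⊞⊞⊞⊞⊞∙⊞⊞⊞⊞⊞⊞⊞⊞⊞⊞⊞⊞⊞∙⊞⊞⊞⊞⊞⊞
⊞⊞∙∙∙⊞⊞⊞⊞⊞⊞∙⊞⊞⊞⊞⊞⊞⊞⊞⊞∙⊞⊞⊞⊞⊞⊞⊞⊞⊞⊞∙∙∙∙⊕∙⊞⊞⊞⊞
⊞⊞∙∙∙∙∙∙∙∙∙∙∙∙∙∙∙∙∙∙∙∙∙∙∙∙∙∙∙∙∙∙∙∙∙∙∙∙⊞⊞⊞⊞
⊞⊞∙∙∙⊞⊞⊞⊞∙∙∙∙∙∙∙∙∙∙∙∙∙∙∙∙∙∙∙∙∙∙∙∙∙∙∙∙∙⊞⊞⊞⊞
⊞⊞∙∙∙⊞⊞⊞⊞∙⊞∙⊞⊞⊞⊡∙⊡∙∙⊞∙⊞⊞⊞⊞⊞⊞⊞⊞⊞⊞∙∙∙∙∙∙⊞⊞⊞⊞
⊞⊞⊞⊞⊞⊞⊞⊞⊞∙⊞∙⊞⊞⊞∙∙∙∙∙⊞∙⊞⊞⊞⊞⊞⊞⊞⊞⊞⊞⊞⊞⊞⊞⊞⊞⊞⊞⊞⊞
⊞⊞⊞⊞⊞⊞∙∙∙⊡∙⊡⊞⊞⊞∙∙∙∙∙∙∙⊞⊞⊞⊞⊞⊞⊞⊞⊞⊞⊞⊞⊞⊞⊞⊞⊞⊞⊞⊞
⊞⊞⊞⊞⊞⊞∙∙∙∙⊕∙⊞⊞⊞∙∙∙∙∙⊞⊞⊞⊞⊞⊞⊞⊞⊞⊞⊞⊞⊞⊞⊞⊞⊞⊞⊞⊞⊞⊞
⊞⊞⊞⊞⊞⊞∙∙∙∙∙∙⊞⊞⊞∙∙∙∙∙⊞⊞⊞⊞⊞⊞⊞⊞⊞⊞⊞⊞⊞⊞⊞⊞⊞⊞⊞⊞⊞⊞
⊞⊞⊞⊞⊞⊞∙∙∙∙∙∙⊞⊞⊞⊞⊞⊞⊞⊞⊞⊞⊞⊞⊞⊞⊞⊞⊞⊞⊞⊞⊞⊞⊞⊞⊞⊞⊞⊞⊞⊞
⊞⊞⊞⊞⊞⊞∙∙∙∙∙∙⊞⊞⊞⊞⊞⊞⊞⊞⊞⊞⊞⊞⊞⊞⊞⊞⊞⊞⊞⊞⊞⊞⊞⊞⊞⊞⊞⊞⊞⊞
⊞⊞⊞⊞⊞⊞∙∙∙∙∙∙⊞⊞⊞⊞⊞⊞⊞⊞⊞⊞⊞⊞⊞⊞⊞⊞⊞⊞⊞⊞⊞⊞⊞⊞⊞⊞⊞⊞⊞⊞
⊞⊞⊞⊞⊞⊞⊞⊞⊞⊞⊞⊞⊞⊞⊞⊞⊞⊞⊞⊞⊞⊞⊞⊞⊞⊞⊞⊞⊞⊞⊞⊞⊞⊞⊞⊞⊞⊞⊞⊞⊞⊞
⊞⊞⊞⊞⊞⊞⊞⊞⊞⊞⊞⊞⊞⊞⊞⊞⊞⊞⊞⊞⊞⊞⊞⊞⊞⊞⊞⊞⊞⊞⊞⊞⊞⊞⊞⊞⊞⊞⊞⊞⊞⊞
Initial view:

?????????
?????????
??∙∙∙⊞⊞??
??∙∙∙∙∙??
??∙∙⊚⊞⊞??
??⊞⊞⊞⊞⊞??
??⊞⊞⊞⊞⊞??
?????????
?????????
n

?????????
?????????
??∙∙∙⊞⊞??
??∙∙∙⊞⊞??
??∙∙⊚∙∙??
??∙∙∙⊞⊞??
??⊞⊞⊞⊞⊞??
??⊞⊞⊞⊞⊞??
?????????

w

?????????
?????????
??⊞∙∙∙⊞⊞?
??⊞∙∙∙⊞⊞?
??∙∙⊚∙∙∙?
??⊞∙∙∙⊞⊞?
??⊞⊞⊞⊞⊞⊞?
???⊞⊞⊞⊞⊞?
?????????

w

?????????
?????????
??∙⊞∙∙∙⊞⊞
??∙⊞∙∙∙⊞⊞
??∙∙⊚∙∙∙∙
??⊞⊞∙∙∙⊞⊞
??⊞⊞⊞⊞⊞⊞⊞
????⊞⊞⊞⊞⊞
?????????

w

?????????
?????????
??⊞∙⊞∙∙∙⊞
??⊞∙⊞∙∙∙⊞
??⊞∙⊚∙∙∙∙
??⊞⊞⊞∙∙∙⊞
??⊞⊞⊞⊞⊞⊞⊞
?????⊞⊞⊞⊞
?????????

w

?????????
?????????
??⊞⊞∙⊞∙∙∙
??⊞⊞∙⊞∙∙∙
??⊞⊞⊚∙∙∙∙
??⊞⊞⊞⊞∙∙∙
??⊞⊞⊞⊞⊞⊞⊞
??????⊞⊞⊞
?????????

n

?????????
?????????
??⊞⊞∙⊞⊞??
??⊞⊞∙⊞∙∙∙
??⊞⊞⊚⊞∙∙∙
??⊞⊞∙∙∙∙∙
??⊞⊞⊞⊞∙∙∙
??⊞⊞⊞⊞⊞⊞⊞
??????⊞⊞⊞

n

?????????
?????????
??⊞⊞∙⊞⊞??
??⊞⊞∙⊞⊞??
??⊞⊞⊚⊞∙∙∙
??⊞⊞∙⊞∙∙∙
??⊞⊞∙∙∙∙∙
??⊞⊞⊞⊞∙∙∙
??⊞⊞⊞⊞⊞⊞⊞

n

?????????
?????????
??⊞⊞∙⊞⊞??
??⊞⊞∙⊞⊞??
??⊞⊞⊚⊞⊞??
??⊞⊞∙⊞∙∙∙
??⊞⊞∙⊞∙∙∙
??⊞⊞∙∙∙∙∙
??⊞⊞⊞⊞∙∙∙

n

?????????
?????????
??⊞⊞∙⊞⊞??
??⊞⊞∙⊞⊞??
??⊞⊞⊚⊞⊞??
??⊞⊞∙⊞⊞??
??⊞⊞∙⊞∙∙∙
??⊞⊞∙⊞∙∙∙
??⊞⊞∙∙∙∙∙

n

?????????
?????????
??⊞⊞∙⊞⊞??
??⊞⊞∙⊞⊞??
??⊞⊞⊚⊞⊞??
??⊞⊞∙⊞⊞??
??⊞⊞∙⊞⊞??
??⊞⊞∙⊞∙∙∙
??⊞⊞∙⊞∙∙∙

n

?????????
?????????
??⊞⊞∙⊞⊞??
??⊞⊞∙⊞⊞??
??⊞⊞⊚⊞⊞??
??⊞⊞∙⊞⊞??
??⊞⊞∙⊞⊞??
??⊞⊞∙⊞⊞??
??⊞⊞∙⊞∙∙∙

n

?????????
?????????
??⊞⊞∙⊞⊞??
??⊞⊞∙⊞⊞??
??⊞⊞⊚⊞⊞??
??⊞⊞∙⊞⊞??
??⊞⊞∙⊞⊞??
??⊞⊞∙⊞⊞??
??⊞⊞∙⊞⊞??

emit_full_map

⊞⊞∙⊞⊞????
⊞⊞∙⊞⊞????
⊞⊞⊚⊞⊞????
⊞⊞∙⊞⊞????
⊞⊞∙⊞⊞????
⊞⊞∙⊞⊞????
⊞⊞∙⊞⊞????
⊞⊞∙⊞∙∙∙⊞⊞
⊞⊞∙⊞∙∙∙⊞⊞
⊞⊞∙∙∙∙∙∙∙
⊞⊞⊞⊞∙∙∙⊞⊞
⊞⊞⊞⊞⊞⊞⊞⊞⊞
????⊞⊞⊞⊞⊞

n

?????????
?????????
??⊞⊞∙⊞⊞??
??⊞⊞∙⊞⊞??
??⊞⊞⊚⊞⊞??
??⊞⊞∙⊞⊞??
??⊞⊞∙⊞⊞??
??⊞⊞∙⊞⊞??
??⊞⊞∙⊞⊞??
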